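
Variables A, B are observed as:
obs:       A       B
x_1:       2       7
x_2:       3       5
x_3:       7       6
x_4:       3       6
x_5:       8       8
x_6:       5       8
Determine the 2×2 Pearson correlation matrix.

Step 1 — column means:
  mean(A) = (2 + 3 + 7 + 3 + 8 + 5) / 6 = 28/6 = 4.6667
  mean(B) = (7 + 5 + 6 + 6 + 8 + 8) / 6 = 40/6 = 6.6667

Step 2 — sample variances and covariances s[i,j] = (1/(n-1)) · Σ_k (x_{k,i} - mean_i) · (x_{k,j} - mean_j), with n-1 = 5:
  s[A,A] = ((-2.6667)·(-2.6667) + (-1.6667)·(-1.6667) + (2.3333)·(2.3333) + (-1.6667)·(-1.6667) + (3.3333)·(3.3333) + (0.3333)·(0.3333)) / 5 = 29.3333/5 = 5.8667
  s[A,B] = ((-2.6667)·(0.3333) + (-1.6667)·(-1.6667) + (2.3333)·(-0.6667) + (-1.6667)·(-0.6667) + (3.3333)·(1.3333) + (0.3333)·(1.3333)) / 5 = 6.3333/5 = 1.2667
  s[B,B] = ((0.3333)·(0.3333) + (-1.6667)·(-1.6667) + (-0.6667)·(-0.6667) + (-0.6667)·(-0.6667) + (1.3333)·(1.3333) + (1.3333)·(1.3333)) / 5 = 7.3333/5 = 1.4667
  Sample standard deviations s_i = √(s[i,i]):
  s(A) = √(5.8667) = 2.4221
  s(B) = √(1.4667) = 1.2111

Step 3 — r_{ij} = s_{ij} / (s_i · s_j):
  r[A,A] = 1 (diagonal).
  r[A,B] = 1.2667 / (2.4221 · 1.2111) = 1.2667 / 2.9333 = 0.4318
  r[B,B] = 1 (diagonal).

R is symmetric with unit diagonal. Assembling:

R = [[1, 0.4318],
 [0.4318, 1]]


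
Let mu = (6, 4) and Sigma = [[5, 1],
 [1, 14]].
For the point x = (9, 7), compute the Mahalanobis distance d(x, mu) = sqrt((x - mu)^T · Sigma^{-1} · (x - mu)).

Step 1 — centre the observation: (x - mu) = (3, 3).

Step 2 — invert Sigma. det(Sigma) = 5·14 - (1)² = 69.
  Sigma^{-1} = (1/det) · [[d, -b], [-b, a]] = [[0.2029, -0.0145],
 [-0.0145, 0.0725]].

Step 3 — form the quadratic (x - mu)^T · Sigma^{-1} · (x - mu):
  Sigma^{-1} · (x - mu) = (0.5652, 0.1739).
  (x - mu)^T · [Sigma^{-1} · (x - mu)] = (3)·(0.5652) + (3)·(0.1739) = 2.2174.

Step 4 — take square root: d = √(2.2174) ≈ 1.4891.

d(x, mu) = √(2.2174) ≈ 1.4891


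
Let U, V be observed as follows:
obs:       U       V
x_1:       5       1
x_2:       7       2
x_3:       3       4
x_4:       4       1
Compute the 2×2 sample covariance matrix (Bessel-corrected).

Step 1 — column means:
  mean(U) = (5 + 7 + 3 + 4) / 4 = 19/4 = 4.75
  mean(V) = (1 + 2 + 4 + 1) / 4 = 8/4 = 2

Step 2 — sample covariance S[i,j] = (1/(n-1)) · Σ_k (x_{k,i} - mean_i) · (x_{k,j} - mean_j), with n-1 = 3.
  S[U,U] = ((0.25)·(0.25) + (2.25)·(2.25) + (-1.75)·(-1.75) + (-0.75)·(-0.75)) / 3 = 8.75/3 = 2.9167
  S[U,V] = ((0.25)·(-1) + (2.25)·(0) + (-1.75)·(2) + (-0.75)·(-1)) / 3 = -3/3 = -1
  S[V,V] = ((-1)·(-1) + (0)·(0) + (2)·(2) + (-1)·(-1)) / 3 = 6/3 = 2

S is symmetric (S[j,i] = S[i,j]). Assembling:

S = [[2.9167, -1],
 [-1, 2]]


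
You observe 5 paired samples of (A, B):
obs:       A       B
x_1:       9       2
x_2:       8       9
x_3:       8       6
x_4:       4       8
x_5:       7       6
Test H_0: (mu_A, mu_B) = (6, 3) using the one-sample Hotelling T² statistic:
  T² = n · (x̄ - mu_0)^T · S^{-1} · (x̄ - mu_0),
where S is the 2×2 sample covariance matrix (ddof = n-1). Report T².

Step 1 — sample mean vector:
  mean(A) = (9 + 8 + 8 + 4 + 7) / 5 = 36/5 = 7.2
  mean(B) = (2 + 9 + 6 + 8 + 6) / 5 = 31/5 = 6.2
  x̄ = (7.2, 6.2),  deviation x̄ - mu_0 = (7.2, 6.2) - (6, 3) = (1.2, 3.2).

Step 2 — sample covariance matrix, S[i,j] = (1/(n-1)) · Σ_k (x_{k,i} - mean_i) · (x_{k,j} - mean_j), divisor n-1 = 4:
  S[A,A] = ((1.8)·(1.8) + (0.8)·(0.8) + (0.8)·(0.8) + (-3.2)·(-3.2) + (-0.2)·(-0.2)) / 4 = 14.8/4 = 3.7
  S[A,B] = ((1.8)·(-4.2) + (0.8)·(2.8) + (0.8)·(-0.2) + (-3.2)·(1.8) + (-0.2)·(-0.2)) / 4 = -11.2/4 = -2.8
  S[B,B] = ((-4.2)·(-4.2) + (2.8)·(2.8) + (-0.2)·(-0.2) + (1.8)·(1.8) + (-0.2)·(-0.2)) / 4 = 28.8/4 = 7.2
  S = [[3.7, -2.8],
 [-2.8, 7.2]].

Step 3 — invert S. det(S) = 3.7·7.2 - (-2.8)² = 18.8.
  S^{-1} = (1/det) · [[d, -b], [-b, a]] = [[0.383, 0.1489],
 [0.1489, 0.1968]].

Step 4 — quadratic form (x̄ - mu_0)^T · S^{-1} · (x̄ - mu_0):
  S^{-1} · (x̄ - mu_0) = (0.9362, 0.8085),
  (x̄ - mu_0)^T · [...] = (1.2)·(0.9362) + (3.2)·(0.8085) = 3.7106.

Step 5 — scale by n: T² = 5 · 3.7106 = 18.5532.

T² ≈ 18.5532


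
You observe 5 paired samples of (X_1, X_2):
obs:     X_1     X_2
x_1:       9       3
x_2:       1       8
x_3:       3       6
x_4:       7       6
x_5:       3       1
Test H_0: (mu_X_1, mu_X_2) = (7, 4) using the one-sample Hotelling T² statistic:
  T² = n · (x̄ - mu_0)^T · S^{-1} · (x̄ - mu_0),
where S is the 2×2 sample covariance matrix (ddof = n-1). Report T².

Step 1 — sample mean vector:
  mean(X_1) = (9 + 1 + 3 + 7 + 3) / 5 = 23/5 = 4.6
  mean(X_2) = (3 + 8 + 6 + 6 + 1) / 5 = 24/5 = 4.8
  x̄ = (4.6, 4.8),  deviation x̄ - mu_0 = (4.6, 4.8) - (7, 4) = (-2.4, 0.8).

Step 2 — sample covariance matrix, S[i,j] = (1/(n-1)) · Σ_k (x_{k,i} - mean_i) · (x_{k,j} - mean_j), divisor n-1 = 4:
  S[X_1,X_1] = ((4.4)·(4.4) + (-3.6)·(-3.6) + (-1.6)·(-1.6) + (2.4)·(2.4) + (-1.6)·(-1.6)) / 4 = 43.2/4 = 10.8
  S[X_1,X_2] = ((4.4)·(-1.8) + (-3.6)·(3.2) + (-1.6)·(1.2) + (2.4)·(1.2) + (-1.6)·(-3.8)) / 4 = -12.4/4 = -3.1
  S[X_2,X_2] = ((-1.8)·(-1.8) + (3.2)·(3.2) + (1.2)·(1.2) + (1.2)·(1.2) + (-3.8)·(-3.8)) / 4 = 30.8/4 = 7.7
  S = [[10.8, -3.1],
 [-3.1, 7.7]].

Step 3 — invert S. det(S) = 10.8·7.7 - (-3.1)² = 73.55.
  S^{-1} = (1/det) · [[d, -b], [-b, a]] = [[0.1047, 0.0421],
 [0.0421, 0.1468]].

Step 4 — quadratic form (x̄ - mu_0)^T · S^{-1} · (x̄ - mu_0):
  S^{-1} · (x̄ - mu_0) = (-0.2175, 0.0163),
  (x̄ - mu_0)^T · [...] = (-2.4)·(-0.2175) + (0.8)·(0.0163) = 0.5351.

Step 5 — scale by n: T² = 5 · 0.5351 = 2.6757.

T² ≈ 2.6757


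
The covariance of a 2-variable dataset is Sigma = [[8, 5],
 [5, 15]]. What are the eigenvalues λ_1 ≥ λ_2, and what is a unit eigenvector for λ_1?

Step 1 — characteristic polynomial of 2×2 Sigma:
  det(Sigma - λI) = λ² - trace · λ + det = 0.
  trace = 8 + 15 = 23, det = 8·15 - (5)² = 95.
Step 2 — discriminant:
  Δ = trace² - 4·det = 529 - 380 = 149.
Step 3 — eigenvalues:
  λ = (trace ± √Δ)/2 = (23 ± 12.2066)/2,
  λ_1 = 17.6033,  λ_2 = 5.3967.

Step 4 — unit eigenvector for λ_1: solve (Sigma - λ_1 I)v = 0. First row:
  (8 - 17.6033)·v_x + (5)·v_y = 0, i.e. (-9.6033)·v_x + (5)·v_y = 0,
  so v ∝ (b, λ_1 - a) = (5, 9.6033) = u.
  ||u|| = √((5)² + (9.6033)²) = √(117.2229) ≈ 10.827,
  v_1 = u/||u|| ≈ (0.4618, 0.887) (||v_1|| = 1).

λ_1 = 17.6033,  λ_2 = 5.3967;  v_1 ≈ (0.4618, 0.887)


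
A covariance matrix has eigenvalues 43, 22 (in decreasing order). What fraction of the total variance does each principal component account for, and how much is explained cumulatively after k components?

Step 1 — total variance = trace(Sigma) = Σ λ_i = 43 + 22 = 65.

Step 2 — fraction explained by component i = λ_i / Σ λ:
  PC1: 43/65 = 0.6615
  PC2: 22/65 = 0.3385

Step 3 — cumulative fraction after k components = (λ_1 + ... + λ_k) / Σ λ:
  k = 1: 43/65 = 0.6615
  k = 2: (43 + 22)/65 = 65/65 = 1

Summary (fraction, with percent):

explained: PC1 0.6615 (66.15%), PC2 0.3385 (33.85%);  cumulative: 0.6615, 1


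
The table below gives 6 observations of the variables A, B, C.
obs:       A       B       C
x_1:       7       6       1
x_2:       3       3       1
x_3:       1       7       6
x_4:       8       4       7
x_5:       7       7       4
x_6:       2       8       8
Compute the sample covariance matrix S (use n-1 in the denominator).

Step 1 — column means:
  mean(A) = (7 + 3 + 1 + 8 + 7 + 2) / 6 = 28/6 = 4.6667
  mean(B) = (6 + 3 + 7 + 4 + 7 + 8) / 6 = 35/6 = 5.8333
  mean(C) = (1 + 1 + 6 + 7 + 4 + 8) / 6 = 27/6 = 4.5

Step 2 — sample covariance S[i,j] = (1/(n-1)) · Σ_k (x_{k,i} - mean_i) · (x_{k,j} - mean_j), with n-1 = 5.
  S[A,A] = ((2.3333)·(2.3333) + (-1.6667)·(-1.6667) + (-3.6667)·(-3.6667) + (3.3333)·(3.3333) + (2.3333)·(2.3333) + (-2.6667)·(-2.6667)) / 5 = 45.3333/5 = 9.0667
  S[A,B] = ((2.3333)·(0.1667) + (-1.6667)·(-2.8333) + (-3.6667)·(1.1667) + (3.3333)·(-1.8333) + (2.3333)·(1.1667) + (-2.6667)·(2.1667)) / 5 = -8.3333/5 = -1.6667
  S[A,C] = ((2.3333)·(-3.5) + (-1.6667)·(-3.5) + (-3.6667)·(1.5) + (3.3333)·(2.5) + (2.3333)·(-0.5) + (-2.6667)·(3.5)) / 5 = -10/5 = -2
  S[B,B] = ((0.1667)·(0.1667) + (-2.8333)·(-2.8333) + (1.1667)·(1.1667) + (-1.8333)·(-1.8333) + (1.1667)·(1.1667) + (2.1667)·(2.1667)) / 5 = 18.8333/5 = 3.7667
  S[B,C] = ((0.1667)·(-3.5) + (-2.8333)·(-3.5) + (1.1667)·(1.5) + (-1.8333)·(2.5) + (1.1667)·(-0.5) + (2.1667)·(3.5)) / 5 = 13.5/5 = 2.7
  S[C,C] = ((-3.5)·(-3.5) + (-3.5)·(-3.5) + (1.5)·(1.5) + (2.5)·(2.5) + (-0.5)·(-0.5) + (3.5)·(3.5)) / 5 = 45.5/5 = 9.1

S is symmetric (S[j,i] = S[i,j]). Assembling:

S = [[9.0667, -1.6667, -2],
 [-1.6667, 3.7667, 2.7],
 [-2, 2.7, 9.1]]


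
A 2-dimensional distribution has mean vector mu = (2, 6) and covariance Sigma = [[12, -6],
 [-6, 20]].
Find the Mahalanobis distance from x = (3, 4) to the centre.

Step 1 — centre the observation: (x - mu) = (1, -2).

Step 2 — invert Sigma. det(Sigma) = 12·20 - (-6)² = 204.
  Sigma^{-1} = (1/det) · [[d, -b], [-b, a]] = [[0.098, 0.0294],
 [0.0294, 0.0588]].

Step 3 — form the quadratic (x - mu)^T · Sigma^{-1} · (x - mu):
  Sigma^{-1} · (x - mu) = (0.0392, -0.0882).
  (x - mu)^T · [Sigma^{-1} · (x - mu)] = (1)·(0.0392) + (-2)·(-0.0882) = 0.2157.

Step 4 — take square root: d = √(0.2157) ≈ 0.4644.

d(x, mu) = √(0.2157) ≈ 0.4644


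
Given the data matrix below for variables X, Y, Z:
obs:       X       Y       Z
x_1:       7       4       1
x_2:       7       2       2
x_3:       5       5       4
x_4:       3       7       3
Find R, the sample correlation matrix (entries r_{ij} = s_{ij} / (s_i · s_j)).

Step 1 — column means:
  mean(X) = (7 + 7 + 5 + 3) / 4 = 22/4 = 5.5
  mean(Y) = (4 + 2 + 5 + 7) / 4 = 18/4 = 4.5
  mean(Z) = (1 + 2 + 4 + 3) / 4 = 10/4 = 2.5

Step 2 — sample variances and covariances s[i,j] = (1/(n-1)) · Σ_k (x_{k,i} - mean_i) · (x_{k,j} - mean_j), with n-1 = 3:
  s[X,X] = ((1.5)·(1.5) + (1.5)·(1.5) + (-0.5)·(-0.5) + (-2.5)·(-2.5)) / 3 = 11/3 = 3.6667
  s[X,Y] = ((1.5)·(-0.5) + (1.5)·(-2.5) + (-0.5)·(0.5) + (-2.5)·(2.5)) / 3 = -11/3 = -3.6667
  s[X,Z] = ((1.5)·(-1.5) + (1.5)·(-0.5) + (-0.5)·(1.5) + (-2.5)·(0.5)) / 3 = -5/3 = -1.6667
  s[Y,Y] = ((-0.5)·(-0.5) + (-2.5)·(-2.5) + (0.5)·(0.5) + (2.5)·(2.5)) / 3 = 13/3 = 4.3333
  s[Y,Z] = ((-0.5)·(-1.5) + (-2.5)·(-0.5) + (0.5)·(1.5) + (2.5)·(0.5)) / 3 = 4/3 = 1.3333
  s[Z,Z] = ((-1.5)·(-1.5) + (-0.5)·(-0.5) + (1.5)·(1.5) + (0.5)·(0.5)) / 3 = 5/3 = 1.6667
  Sample standard deviations s_i = √(s[i,i]):
  s(X) = √(3.6667) = 1.9149
  s(Y) = √(4.3333) = 2.0817
  s(Z) = √(1.6667) = 1.291

Step 3 — r_{ij} = s_{ij} / (s_i · s_j):
  r[X,X] = 1 (diagonal).
  r[X,Y] = -3.6667 / (1.9149 · 2.0817) = -3.6667 / 3.9861 = -0.9199
  r[X,Z] = -1.6667 / (1.9149 · 1.291) = -1.6667 / 2.4721 = -0.6742
  r[Y,Y] = 1 (diagonal).
  r[Y,Z] = 1.3333 / (2.0817 · 1.291) = 1.3333 / 2.6874 = 0.4961
  r[Z,Z] = 1 (diagonal).

R is symmetric with unit diagonal. Assembling:

R = [[1, -0.9199, -0.6742],
 [-0.9199, 1, 0.4961],
 [-0.6742, 0.4961, 1]]


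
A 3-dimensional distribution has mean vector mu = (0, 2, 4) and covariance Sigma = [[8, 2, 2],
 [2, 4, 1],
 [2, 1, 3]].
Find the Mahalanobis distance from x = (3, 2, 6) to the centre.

Step 1 — centre the observation: (x - mu) = (3, 0, 2).

Step 2 — invert Sigma (cofactor / det for 3×3, or solve directly):
  Sigma^{-1} = [[0.1618, -0.0588, -0.0882],
 [-0.0588, 0.2941, -0.0588],
 [-0.0882, -0.0588, 0.4118]].

Step 3 — form the quadratic (x - mu)^T · Sigma^{-1} · (x - mu):
  Sigma^{-1} · (x - mu) = (0.3088, -0.2941, 0.5588).
  (x - mu)^T · [Sigma^{-1} · (x - mu)] = (3)·(0.3088) + (0)·(-0.2941) + (2)·(0.5588) = 2.0441.

Step 4 — take square root: d = √(2.0441) ≈ 1.4297.

d(x, mu) = √(2.0441) ≈ 1.4297


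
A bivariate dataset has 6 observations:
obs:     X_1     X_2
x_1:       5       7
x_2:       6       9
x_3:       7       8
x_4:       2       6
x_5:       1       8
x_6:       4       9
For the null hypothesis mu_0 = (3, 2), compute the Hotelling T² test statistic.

Step 1 — sample mean vector:
  mean(X_1) = (5 + 6 + 7 + 2 + 1 + 4) / 6 = 25/6 = 4.1667
  mean(X_2) = (7 + 9 + 8 + 6 + 8 + 9) / 6 = 47/6 = 7.8333
  x̄ = (4.1667, 7.8333),  deviation x̄ - mu_0 = (4.1667, 7.8333) - (3, 2) = (1.1667, 5.8333).

Step 2 — sample covariance matrix, S[i,j] = (1/(n-1)) · Σ_k (x_{k,i} - mean_i) · (x_{k,j} - mean_j), divisor n-1 = 5:
  S[X_1,X_1] = ((0.8333)·(0.8333) + (1.8333)·(1.8333) + (2.8333)·(2.8333) + (-2.1667)·(-2.1667) + (-3.1667)·(-3.1667) + (-0.1667)·(-0.1667)) / 5 = 26.8333/5 = 5.3667
  S[X_1,X_2] = ((0.8333)·(-0.8333) + (1.8333)·(1.1667) + (2.8333)·(0.1667) + (-2.1667)·(-1.8333) + (-3.1667)·(0.1667) + (-0.1667)·(1.1667)) / 5 = 5.1667/5 = 1.0333
  S[X_2,X_2] = ((-0.8333)·(-0.8333) + (1.1667)·(1.1667) + (0.1667)·(0.1667) + (-1.8333)·(-1.8333) + (0.1667)·(0.1667) + (1.1667)·(1.1667)) / 5 = 6.8333/5 = 1.3667
  S = [[5.3667, 1.0333],
 [1.0333, 1.3667]].

Step 3 — invert S. det(S) = 5.3667·1.3667 - (1.0333)² = 6.2667.
  S^{-1} = (1/det) · [[d, -b], [-b, a]] = [[0.2181, -0.1649],
 [-0.1649, 0.8564]].

Step 4 — quadratic form (x̄ - mu_0)^T · S^{-1} · (x̄ - mu_0):
  S^{-1} · (x̄ - mu_0) = (-0.7074, 4.8032),
  (x̄ - mu_0)^T · [...] = (1.1667)·(-0.7074) + (5.8333)·(4.8032) = 27.1933.

Step 5 — scale by n: T² = 6 · 27.1933 = 163.1596.

T² ≈ 163.1596


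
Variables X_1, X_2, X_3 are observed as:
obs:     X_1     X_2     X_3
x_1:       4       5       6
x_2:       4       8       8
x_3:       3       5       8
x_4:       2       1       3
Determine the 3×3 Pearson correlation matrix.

Step 1 — column means:
  mean(X_1) = (4 + 4 + 3 + 2) / 4 = 13/4 = 3.25
  mean(X_2) = (5 + 8 + 5 + 1) / 4 = 19/4 = 4.75
  mean(X_3) = (6 + 8 + 8 + 3) / 4 = 25/4 = 6.25

Step 2 — sample variances and covariances s[i,j] = (1/(n-1)) · Σ_k (x_{k,i} - mean_i) · (x_{k,j} - mean_j), with n-1 = 3:
  s[X_1,X_1] = ((0.75)·(0.75) + (0.75)·(0.75) + (-0.25)·(-0.25) + (-1.25)·(-1.25)) / 3 = 2.75/3 = 0.9167
  s[X_1,X_2] = ((0.75)·(0.25) + (0.75)·(3.25) + (-0.25)·(0.25) + (-1.25)·(-3.75)) / 3 = 7.25/3 = 2.4167
  s[X_1,X_3] = ((0.75)·(-0.25) + (0.75)·(1.75) + (-0.25)·(1.75) + (-1.25)·(-3.25)) / 3 = 4.75/3 = 1.5833
  s[X_2,X_2] = ((0.25)·(0.25) + (3.25)·(3.25) + (0.25)·(0.25) + (-3.75)·(-3.75)) / 3 = 24.75/3 = 8.25
  s[X_2,X_3] = ((0.25)·(-0.25) + (3.25)·(1.75) + (0.25)·(1.75) + (-3.75)·(-3.25)) / 3 = 18.25/3 = 6.0833
  s[X_3,X_3] = ((-0.25)·(-0.25) + (1.75)·(1.75) + (1.75)·(1.75) + (-3.25)·(-3.25)) / 3 = 16.75/3 = 5.5833
  Sample standard deviations s_i = √(s[i,i]):
  s(X_1) = √(0.9167) = 0.9574
  s(X_2) = √(8.25) = 2.8723
  s(X_3) = √(5.5833) = 2.3629

Step 3 — r_{ij} = s_{ij} / (s_i · s_j):
  r[X_1,X_1] = 1 (diagonal).
  r[X_1,X_2] = 2.4167 / (0.9574 · 2.8723) = 2.4167 / 2.75 = 0.8788
  r[X_1,X_3] = 1.5833 / (0.9574 · 2.3629) = 1.5833 / 2.2623 = 0.6999
  r[X_2,X_2] = 1 (diagonal).
  r[X_2,X_3] = 6.0833 / (2.8723 · 2.3629) = 6.0833 / 6.7869 = 0.8963
  r[X_3,X_3] = 1 (diagonal).

R is symmetric with unit diagonal. Assembling:

R = [[1, 0.8788, 0.6999],
 [0.8788, 1, 0.8963],
 [0.6999, 0.8963, 1]]


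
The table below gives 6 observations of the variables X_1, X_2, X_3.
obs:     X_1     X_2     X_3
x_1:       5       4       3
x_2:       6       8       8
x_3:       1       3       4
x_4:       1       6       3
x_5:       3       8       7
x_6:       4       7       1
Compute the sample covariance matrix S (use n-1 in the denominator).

Step 1 — column means:
  mean(X_1) = (5 + 6 + 1 + 1 + 3 + 4) / 6 = 20/6 = 3.3333
  mean(X_2) = (4 + 8 + 3 + 6 + 8 + 7) / 6 = 36/6 = 6
  mean(X_3) = (3 + 8 + 4 + 3 + 7 + 1) / 6 = 26/6 = 4.3333

Step 2 — sample covariance S[i,j] = (1/(n-1)) · Σ_k (x_{k,i} - mean_i) · (x_{k,j} - mean_j), with n-1 = 5.
  S[X_1,X_1] = ((1.6667)·(1.6667) + (2.6667)·(2.6667) + (-2.3333)·(-2.3333) + (-2.3333)·(-2.3333) + (-0.3333)·(-0.3333) + (0.6667)·(0.6667)) / 5 = 21.3333/5 = 4.2667
  S[X_1,X_2] = ((1.6667)·(-2) + (2.6667)·(2) + (-2.3333)·(-3) + (-2.3333)·(0) + (-0.3333)·(2) + (0.6667)·(1)) / 5 = 9/5 = 1.8
  S[X_1,X_3] = ((1.6667)·(-1.3333) + (2.6667)·(3.6667) + (-2.3333)·(-0.3333) + (-2.3333)·(-1.3333) + (-0.3333)·(2.6667) + (0.6667)·(-3.3333)) / 5 = 8.3333/5 = 1.6667
  S[X_2,X_2] = ((-2)·(-2) + (2)·(2) + (-3)·(-3) + (0)·(0) + (2)·(2) + (1)·(1)) / 5 = 22/5 = 4.4
  S[X_2,X_3] = ((-2)·(-1.3333) + (2)·(3.6667) + (-3)·(-0.3333) + (0)·(-1.3333) + (2)·(2.6667) + (1)·(-3.3333)) / 5 = 13/5 = 2.6
  S[X_3,X_3] = ((-1.3333)·(-1.3333) + (3.6667)·(3.6667) + (-0.3333)·(-0.3333) + (-1.3333)·(-1.3333) + (2.6667)·(2.6667) + (-3.3333)·(-3.3333)) / 5 = 35.3333/5 = 7.0667

S is symmetric (S[j,i] = S[i,j]). Assembling:

S = [[4.2667, 1.8, 1.6667],
 [1.8, 4.4, 2.6],
 [1.6667, 2.6, 7.0667]]


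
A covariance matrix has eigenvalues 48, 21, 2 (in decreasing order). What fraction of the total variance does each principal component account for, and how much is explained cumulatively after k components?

Step 1 — total variance = trace(Sigma) = Σ λ_i = 48 + 21 + 2 = 71.

Step 2 — fraction explained by component i = λ_i / Σ λ:
  PC1: 48/71 = 0.6761
  PC2: 21/71 = 0.2958
  PC3: 2/71 = 0.0282

Step 3 — cumulative fraction after k components = (λ_1 + ... + λ_k) / Σ λ:
  k = 1: 48/71 = 0.6761
  k = 2: (48 + 21)/71 = 69/71 = 0.9718
  k = 3: (48 + 21 + 2)/71 = 71/71 = 1

Summary (fraction, with percent):

explained: PC1 0.6761 (67.61%), PC2 0.2958 (29.58%), PC3 0.0282 (2.82%);  cumulative: 0.6761, 0.9718, 1


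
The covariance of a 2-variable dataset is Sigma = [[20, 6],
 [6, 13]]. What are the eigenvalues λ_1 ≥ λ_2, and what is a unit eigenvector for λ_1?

Step 1 — characteristic polynomial of 2×2 Sigma:
  det(Sigma - λI) = λ² - trace · λ + det = 0.
  trace = 20 + 13 = 33, det = 20·13 - (6)² = 224.
Step 2 — discriminant:
  Δ = trace² - 4·det = 1089 - 896 = 193.
Step 3 — eigenvalues:
  λ = (trace ± √Δ)/2 = (33 ± 13.8924)/2,
  λ_1 = 23.4462,  λ_2 = 9.5538.

Step 4 — unit eigenvector for λ_1: solve (Sigma - λ_1 I)v = 0. First row:
  (20 - 23.4462)·v_x + (6)·v_y = 0, i.e. (-3.4462)·v_x + (6)·v_y = 0,
  so v ∝ (b, λ_1 - a) = (6, 3.4462) = u.
  ||u|| = √((6)² + (3.4462)²) = √(47.8764) ≈ 6.9193,
  v_1 = u/||u|| ≈ (0.8671, 0.4981) (||v_1|| = 1).

λ_1 = 23.4462,  λ_2 = 9.5538;  v_1 ≈ (0.8671, 0.4981)


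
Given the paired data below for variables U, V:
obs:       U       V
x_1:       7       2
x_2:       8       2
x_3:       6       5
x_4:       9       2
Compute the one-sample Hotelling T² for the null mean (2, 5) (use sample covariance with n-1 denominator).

Step 1 — sample mean vector:
  mean(U) = (7 + 8 + 6 + 9) / 4 = 30/4 = 7.5
  mean(V) = (2 + 2 + 5 + 2) / 4 = 11/4 = 2.75
  x̄ = (7.5, 2.75),  deviation x̄ - mu_0 = (7.5, 2.75) - (2, 5) = (5.5, -2.25).

Step 2 — sample covariance matrix, S[i,j] = (1/(n-1)) · Σ_k (x_{k,i} - mean_i) · (x_{k,j} - mean_j), divisor n-1 = 3:
  S[U,U] = ((-0.5)·(-0.5) + (0.5)·(0.5) + (-1.5)·(-1.5) + (1.5)·(1.5)) / 3 = 5/3 = 1.6667
  S[U,V] = ((-0.5)·(-0.75) + (0.5)·(-0.75) + (-1.5)·(2.25) + (1.5)·(-0.75)) / 3 = -4.5/3 = -1.5
  S[V,V] = ((-0.75)·(-0.75) + (-0.75)·(-0.75) + (2.25)·(2.25) + (-0.75)·(-0.75)) / 3 = 6.75/3 = 2.25
  S = [[1.6667, -1.5],
 [-1.5, 2.25]].

Step 3 — invert S. det(S) = 1.6667·2.25 - (-1.5)² = 1.5.
  S^{-1} = (1/det) · [[d, -b], [-b, a]] = [[1.5, 1],
 [1, 1.1111]].

Step 4 — quadratic form (x̄ - mu_0)^T · S^{-1} · (x̄ - mu_0):
  S^{-1} · (x̄ - mu_0) = (6, 3),
  (x̄ - mu_0)^T · [...] = (5.5)·(6) + (-2.25)·(3) = 26.25.

Step 5 — scale by n: T² = 4 · 26.25 = 105.

T² ≈ 105


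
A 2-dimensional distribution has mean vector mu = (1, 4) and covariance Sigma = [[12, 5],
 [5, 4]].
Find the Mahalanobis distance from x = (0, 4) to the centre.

Step 1 — centre the observation: (x - mu) = (-1, 0).

Step 2 — invert Sigma. det(Sigma) = 12·4 - (5)² = 23.
  Sigma^{-1} = (1/det) · [[d, -b], [-b, a]] = [[0.1739, -0.2174],
 [-0.2174, 0.5217]].

Step 3 — form the quadratic (x - mu)^T · Sigma^{-1} · (x - mu):
  Sigma^{-1} · (x - mu) = (-0.1739, 0.2174).
  (x - mu)^T · [Sigma^{-1} · (x - mu)] = (-1)·(-0.1739) + (0)·(0.2174) = 0.1739.

Step 4 — take square root: d = √(0.1739) ≈ 0.417.

d(x, mu) = √(0.1739) ≈ 0.417


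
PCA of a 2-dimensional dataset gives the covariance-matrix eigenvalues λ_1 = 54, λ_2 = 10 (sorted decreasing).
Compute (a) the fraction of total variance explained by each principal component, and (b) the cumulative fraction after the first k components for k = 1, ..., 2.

Step 1 — total variance = trace(Sigma) = Σ λ_i = 54 + 10 = 64.

Step 2 — fraction explained by component i = λ_i / Σ λ:
  PC1: 54/64 = 0.8438
  PC2: 10/64 = 0.1562

Step 3 — cumulative fraction after k components = (λ_1 + ... + λ_k) / Σ λ:
  k = 1: 54/64 = 0.8438
  k = 2: (54 + 10)/64 = 64/64 = 1

Summary (fraction, with percent):

explained: PC1 0.8438 (84.38%), PC2 0.1562 (15.62%);  cumulative: 0.8438, 1


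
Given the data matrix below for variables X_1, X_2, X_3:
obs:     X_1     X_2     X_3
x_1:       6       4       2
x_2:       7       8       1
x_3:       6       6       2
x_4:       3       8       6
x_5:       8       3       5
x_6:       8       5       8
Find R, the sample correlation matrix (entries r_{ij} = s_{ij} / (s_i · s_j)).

Step 1 — column means:
  mean(X_1) = (6 + 7 + 6 + 3 + 8 + 8) / 6 = 38/6 = 6.3333
  mean(X_2) = (4 + 8 + 6 + 8 + 3 + 5) / 6 = 34/6 = 5.6667
  mean(X_3) = (2 + 1 + 2 + 6 + 5 + 8) / 6 = 24/6 = 4

Step 2 — sample variances and covariances s[i,j] = (1/(n-1)) · Σ_k (x_{k,i} - mean_i) · (x_{k,j} - mean_j), with n-1 = 5:
  s[X_1,X_1] = ((-0.3333)·(-0.3333) + (0.6667)·(0.6667) + (-0.3333)·(-0.3333) + (-3.3333)·(-3.3333) + (1.6667)·(1.6667) + (1.6667)·(1.6667)) / 5 = 17.3333/5 = 3.4667
  s[X_1,X_2] = ((-0.3333)·(-1.6667) + (0.6667)·(2.3333) + (-0.3333)·(0.3333) + (-3.3333)·(2.3333) + (1.6667)·(-2.6667) + (1.6667)·(-0.6667)) / 5 = -11.3333/5 = -2.2667
  s[X_1,X_3] = ((-0.3333)·(-2) + (0.6667)·(-3) + (-0.3333)·(-2) + (-3.3333)·(2) + (1.6667)·(1) + (1.6667)·(4)) / 5 = 1/5 = 0.2
  s[X_2,X_2] = ((-1.6667)·(-1.6667) + (2.3333)·(2.3333) + (0.3333)·(0.3333) + (2.3333)·(2.3333) + (-2.6667)·(-2.6667) + (-0.6667)·(-0.6667)) / 5 = 21.3333/5 = 4.2667
  s[X_2,X_3] = ((-1.6667)·(-2) + (2.3333)·(-3) + (0.3333)·(-2) + (2.3333)·(2) + (-2.6667)·(1) + (-0.6667)·(4)) / 5 = -5/5 = -1
  s[X_3,X_3] = ((-2)·(-2) + (-3)·(-3) + (-2)·(-2) + (2)·(2) + (1)·(1) + (4)·(4)) / 5 = 38/5 = 7.6
  Sample standard deviations s_i = √(s[i,i]):
  s(X_1) = √(3.4667) = 1.8619
  s(X_2) = √(4.2667) = 2.0656
  s(X_3) = √(7.6) = 2.7568

Step 3 — r_{ij} = s_{ij} / (s_i · s_j):
  r[X_1,X_1] = 1 (diagonal).
  r[X_1,X_2] = -2.2667 / (1.8619 · 2.0656) = -2.2667 / 3.8459 = -0.5894
  r[X_1,X_3] = 0.2 / (1.8619 · 2.7568) = 0.2 / 5.1329 = 0.039
  r[X_2,X_2] = 1 (diagonal).
  r[X_2,X_3] = -1 / (2.0656 · 2.7568) = -1 / 5.6944 = -0.1756
  r[X_3,X_3] = 1 (diagonal).

R is symmetric with unit diagonal. Assembling:

R = [[1, -0.5894, 0.039],
 [-0.5894, 1, -0.1756],
 [0.039, -0.1756, 1]]


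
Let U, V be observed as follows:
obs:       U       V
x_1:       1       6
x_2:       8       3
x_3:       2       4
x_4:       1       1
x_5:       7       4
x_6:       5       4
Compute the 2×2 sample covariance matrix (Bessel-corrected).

Step 1 — column means:
  mean(U) = (1 + 8 + 2 + 1 + 7 + 5) / 6 = 24/6 = 4
  mean(V) = (6 + 3 + 4 + 1 + 4 + 4) / 6 = 22/6 = 3.6667

Step 2 — sample covariance S[i,j] = (1/(n-1)) · Σ_k (x_{k,i} - mean_i) · (x_{k,j} - mean_j), with n-1 = 5.
  S[U,U] = ((-3)·(-3) + (4)·(4) + (-2)·(-2) + (-3)·(-3) + (3)·(3) + (1)·(1)) / 5 = 48/5 = 9.6
  S[U,V] = ((-3)·(2.3333) + (4)·(-0.6667) + (-2)·(0.3333) + (-3)·(-2.6667) + (3)·(0.3333) + (1)·(0.3333)) / 5 = -1/5 = -0.2
  S[V,V] = ((2.3333)·(2.3333) + (-0.6667)·(-0.6667) + (0.3333)·(0.3333) + (-2.6667)·(-2.6667) + (0.3333)·(0.3333) + (0.3333)·(0.3333)) / 5 = 13.3333/5 = 2.6667

S is symmetric (S[j,i] = S[i,j]). Assembling:

S = [[9.6, -0.2],
 [-0.2, 2.6667]]


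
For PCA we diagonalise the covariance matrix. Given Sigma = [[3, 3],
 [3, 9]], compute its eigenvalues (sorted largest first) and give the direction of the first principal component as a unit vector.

Step 1 — characteristic polynomial of 2×2 Sigma:
  det(Sigma - λI) = λ² - trace · λ + det = 0.
  trace = 3 + 9 = 12, det = 3·9 - (3)² = 18.
Step 2 — discriminant:
  Δ = trace² - 4·det = 144 - 72 = 72.
Step 3 — eigenvalues:
  λ = (trace ± √Δ)/2 = (12 ± 8.4853)/2,
  λ_1 = 10.2426,  λ_2 = 1.7574.

Step 4 — unit eigenvector for λ_1: solve (Sigma - λ_1 I)v = 0. First row:
  (3 - 10.2426)·v_x + (3)·v_y = 0, i.e. (-7.2426)·v_x + (3)·v_y = 0,
  so v ∝ (b, λ_1 - a) = (3, 7.2426) = u.
  ||u|| = √((3)² + (7.2426)²) = √(61.4558) ≈ 7.8394,
  v_1 = u/||u|| ≈ (0.3827, 0.9239) (||v_1|| = 1).

λ_1 = 10.2426,  λ_2 = 1.7574;  v_1 ≈ (0.3827, 0.9239)


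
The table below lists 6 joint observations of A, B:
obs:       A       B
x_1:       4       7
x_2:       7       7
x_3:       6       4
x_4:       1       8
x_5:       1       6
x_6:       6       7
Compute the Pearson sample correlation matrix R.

Step 1 — column means:
  mean(A) = (4 + 7 + 6 + 1 + 1 + 6) / 6 = 25/6 = 4.1667
  mean(B) = (7 + 7 + 4 + 8 + 6 + 7) / 6 = 39/6 = 6.5

Step 2 — sample variances and covariances s[i,j] = (1/(n-1)) · Σ_k (x_{k,i} - mean_i) · (x_{k,j} - mean_j), with n-1 = 5:
  s[A,A] = ((-0.1667)·(-0.1667) + (2.8333)·(2.8333) + (1.8333)·(1.8333) + (-3.1667)·(-3.1667) + (-3.1667)·(-3.1667) + (1.8333)·(1.8333)) / 5 = 34.8333/5 = 6.9667
  s[A,B] = ((-0.1667)·(0.5) + (2.8333)·(0.5) + (1.8333)·(-2.5) + (-3.1667)·(1.5) + (-3.1667)·(-0.5) + (1.8333)·(0.5)) / 5 = -5.5/5 = -1.1
  s[B,B] = ((0.5)·(0.5) + (0.5)·(0.5) + (-2.5)·(-2.5) + (1.5)·(1.5) + (-0.5)·(-0.5) + (0.5)·(0.5)) / 5 = 9.5/5 = 1.9
  Sample standard deviations s_i = √(s[i,i]):
  s(A) = √(6.9667) = 2.6394
  s(B) = √(1.9) = 1.3784

Step 3 — r_{ij} = s_{ij} / (s_i · s_j):
  r[A,A] = 1 (diagonal).
  r[A,B] = -1.1 / (2.6394 · 1.3784) = -1.1 / 3.6382 = -0.3023
  r[B,B] = 1 (diagonal).

R is symmetric with unit diagonal. Assembling:

R = [[1, -0.3023],
 [-0.3023, 1]]


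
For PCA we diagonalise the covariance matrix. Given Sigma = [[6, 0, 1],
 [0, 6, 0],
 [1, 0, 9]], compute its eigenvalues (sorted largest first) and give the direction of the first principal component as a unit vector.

Step 1 — characteristic polynomial p(λ) = det(λI - Sigma) = λ³ - tr·λ² + c_1·λ - det, where tr = trace, c_1 = sum of the principal 2×2 minors, det = det(Sigma):
  tr = 6 + 6 + 9 = 21,
  c_1 = (6·6 - (0)²) + (6·9 - (1)²) + (6·9 - (0)²) = 36 + 53 + 54 = 143,
  det = 6·(6·9 - (0)²) - (0)·((0)·9 - (0)·(1)) + (1)·((0)·(0) - 6·(1)) = 6·(54) - (0)·(0) + (1)·(-6) = 318.
  So p(λ) = λ³ - 21λ² + 143λ - 318.
Step 2 — look for an integer root (rational root theorem: any rational root is an integer divisor of 318). Testing λ = 6:
  p(6) = 216 - 756 + 858 - 318 = 0  ✓
  Dividing out (λ - 6): p(λ) = (λ - 6)(λ² - 15λ + 53).
Step 3 — remaining eigenvalues from the quadratic λ² - 15λ + 53 = 0:
  Δ = 15² - 4·53 = 225 - 212 = 13,  λ = (15 ± √13)/2 = (15 ± 3.6056)/2 ≈ 9.3028 or 5.6972.
  Sorted: λ_1 = 9.3028,  λ_2 = 6,  λ_3 = 5.6972  (check: sum = 21 = tr ✓).

Step 4 — unit eigenvector for λ_1 ≈ 9.3028: v spans the null space of (Sigma - λ_1 I), whose rows are
  r_1 = (-3.3028, 0, 1),  r_2 = (0, -3.3028, 0),  r_3 = (1, 0, -0.3028).
  v is orthogonal to every row, so take v ∝ r_1 × r_2 = ((0)·(0) - (1)·(-3.3028), (1)·(0) - (-3.3028)·(0), (-3.3028)·(-3.3028) - (0)·(0)) ≈ (3.3028, 0, 10.9083).
  Let u = (3.3028, 0, 10.9083).
  ||u|| = √((3.3028)² + (0)² + (10.9083)²) = √(129.8999) ≈ 11.3974,  v_1 = u/||u|| ≈ (0.2898, 0, 0.9571) (||v_1|| = 1).

λ_1 = 9.3028,  λ_2 = 6,  λ_3 = 5.6972;  v_1 ≈ (0.2898, 0, 0.9571)


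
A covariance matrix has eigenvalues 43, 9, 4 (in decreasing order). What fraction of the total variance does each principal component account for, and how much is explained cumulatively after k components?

Step 1 — total variance = trace(Sigma) = Σ λ_i = 43 + 9 + 4 = 56.

Step 2 — fraction explained by component i = λ_i / Σ λ:
  PC1: 43/56 = 0.7679
  PC2: 9/56 = 0.1607
  PC3: 4/56 = 0.0714

Step 3 — cumulative fraction after k components = (λ_1 + ... + λ_k) / Σ λ:
  k = 1: 43/56 = 0.7679
  k = 2: (43 + 9)/56 = 52/56 = 0.9286
  k = 3: (43 + 9 + 4)/56 = 56/56 = 1

Summary (fraction, with percent):

explained: PC1 0.7679 (76.79%), PC2 0.1607 (16.07%), PC3 0.0714 (7.14%);  cumulative: 0.7679, 0.9286, 1


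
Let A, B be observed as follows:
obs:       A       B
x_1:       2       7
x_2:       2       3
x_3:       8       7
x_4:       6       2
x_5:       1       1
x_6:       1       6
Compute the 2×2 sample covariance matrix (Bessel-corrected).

Step 1 — column means:
  mean(A) = (2 + 2 + 8 + 6 + 1 + 1) / 6 = 20/6 = 3.3333
  mean(B) = (7 + 3 + 7 + 2 + 1 + 6) / 6 = 26/6 = 4.3333

Step 2 — sample covariance S[i,j] = (1/(n-1)) · Σ_k (x_{k,i} - mean_i) · (x_{k,j} - mean_j), with n-1 = 5.
  S[A,A] = ((-1.3333)·(-1.3333) + (-1.3333)·(-1.3333) + (4.6667)·(4.6667) + (2.6667)·(2.6667) + (-2.3333)·(-2.3333) + (-2.3333)·(-2.3333)) / 5 = 43.3333/5 = 8.6667
  S[A,B] = ((-1.3333)·(2.6667) + (-1.3333)·(-1.3333) + (4.6667)·(2.6667) + (2.6667)·(-2.3333) + (-2.3333)·(-3.3333) + (-2.3333)·(1.6667)) / 5 = 8.3333/5 = 1.6667
  S[B,B] = ((2.6667)·(2.6667) + (-1.3333)·(-1.3333) + (2.6667)·(2.6667) + (-2.3333)·(-2.3333) + (-3.3333)·(-3.3333) + (1.6667)·(1.6667)) / 5 = 35.3333/5 = 7.0667

S is symmetric (S[j,i] = S[i,j]). Assembling:

S = [[8.6667, 1.6667],
 [1.6667, 7.0667]]


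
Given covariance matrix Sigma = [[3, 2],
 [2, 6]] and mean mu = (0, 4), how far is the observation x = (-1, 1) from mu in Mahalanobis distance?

Step 1 — centre the observation: (x - mu) = (-1, -3).

Step 2 — invert Sigma. det(Sigma) = 3·6 - (2)² = 14.
  Sigma^{-1} = (1/det) · [[d, -b], [-b, a]] = [[0.4286, -0.1429],
 [-0.1429, 0.2143]].

Step 3 — form the quadratic (x - mu)^T · Sigma^{-1} · (x - mu):
  Sigma^{-1} · (x - mu) = (0, -0.5).
  (x - mu)^T · [Sigma^{-1} · (x - mu)] = (-1)·(0) + (-3)·(-0.5) = 1.5.

Step 4 — take square root: d = √(1.5) ≈ 1.2247.

d(x, mu) = √(1.5) ≈ 1.2247


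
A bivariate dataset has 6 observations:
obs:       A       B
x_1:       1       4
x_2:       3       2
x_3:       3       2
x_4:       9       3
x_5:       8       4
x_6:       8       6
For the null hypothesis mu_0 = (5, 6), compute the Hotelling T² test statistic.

Step 1 — sample mean vector:
  mean(A) = (1 + 3 + 3 + 9 + 8 + 8) / 6 = 32/6 = 5.3333
  mean(B) = (4 + 2 + 2 + 3 + 4 + 6) / 6 = 21/6 = 3.5
  x̄ = (5.3333, 3.5),  deviation x̄ - mu_0 = (5.3333, 3.5) - (5, 6) = (0.3333, -2.5).

Step 2 — sample covariance matrix, S[i,j] = (1/(n-1)) · Σ_k (x_{k,i} - mean_i) · (x_{k,j} - mean_j), divisor n-1 = 5:
  S[A,A] = ((-4.3333)·(-4.3333) + (-2.3333)·(-2.3333) + (-2.3333)·(-2.3333) + (3.6667)·(3.6667) + (2.6667)·(2.6667) + (2.6667)·(2.6667)) / 5 = 57.3333/5 = 11.4667
  S[A,B] = ((-4.3333)·(0.5) + (-2.3333)·(-1.5) + (-2.3333)·(-1.5) + (3.6667)·(-0.5) + (2.6667)·(0.5) + (2.6667)·(2.5)) / 5 = 11/5 = 2.2
  S[B,B] = ((0.5)·(0.5) + (-1.5)·(-1.5) + (-1.5)·(-1.5) + (-0.5)·(-0.5) + (0.5)·(0.5) + (2.5)·(2.5)) / 5 = 11.5/5 = 2.3
  S = [[11.4667, 2.2],
 [2.2, 2.3]].

Step 3 — invert S. det(S) = 11.4667·2.3 - (2.2)² = 21.5333.
  S^{-1} = (1/det) · [[d, -b], [-b, a]] = [[0.1068, -0.1022],
 [-0.1022, 0.5325]].

Step 4 — quadratic form (x̄ - mu_0)^T · S^{-1} · (x̄ - mu_0):
  S^{-1} · (x̄ - mu_0) = (0.291, -1.3653),
  (x̄ - mu_0)^T · [...] = (0.3333)·(0.291) + (-2.5)·(-1.3653) = 3.5103.

Step 5 — scale by n: T² = 6 · 3.5103 = 21.0619.

T² ≈ 21.0619


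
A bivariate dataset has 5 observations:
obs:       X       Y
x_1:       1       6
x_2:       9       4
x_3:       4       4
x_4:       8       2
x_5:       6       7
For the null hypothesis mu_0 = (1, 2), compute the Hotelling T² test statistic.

Step 1 — sample mean vector:
  mean(X) = (1 + 9 + 4 + 8 + 6) / 5 = 28/5 = 5.6
  mean(Y) = (6 + 4 + 4 + 2 + 7) / 5 = 23/5 = 4.6
  x̄ = (5.6, 4.6),  deviation x̄ - mu_0 = (5.6, 4.6) - (1, 2) = (4.6, 2.6).

Step 2 — sample covariance matrix, S[i,j] = (1/(n-1)) · Σ_k (x_{k,i} - mean_i) · (x_{k,j} - mean_j), divisor n-1 = 4:
  S[X,X] = ((-4.6)·(-4.6) + (3.4)·(3.4) + (-1.6)·(-1.6) + (2.4)·(2.4) + (0.4)·(0.4)) / 4 = 41.2/4 = 10.3
  S[X,Y] = ((-4.6)·(1.4) + (3.4)·(-0.6) + (-1.6)·(-0.6) + (2.4)·(-2.6) + (0.4)·(2.4)) / 4 = -12.8/4 = -3.2
  S[Y,Y] = ((1.4)·(1.4) + (-0.6)·(-0.6) + (-0.6)·(-0.6) + (-2.6)·(-2.6) + (2.4)·(2.4)) / 4 = 15.2/4 = 3.8
  S = [[10.3, -3.2],
 [-3.2, 3.8]].

Step 3 — invert S. det(S) = 10.3·3.8 - (-3.2)² = 28.9.
  S^{-1} = (1/det) · [[d, -b], [-b, a]] = [[0.1315, 0.1107],
 [0.1107, 0.3564]].

Step 4 — quadratic form (x̄ - mu_0)^T · S^{-1} · (x̄ - mu_0):
  S^{-1} · (x̄ - mu_0) = (0.8927, 1.436),
  (x̄ - mu_0)^T · [...] = (4.6)·(0.8927) + (2.6)·(1.436) = 7.8401.

Step 5 — scale by n: T² = 5 · 7.8401 = 39.2007.

T² ≈ 39.2007


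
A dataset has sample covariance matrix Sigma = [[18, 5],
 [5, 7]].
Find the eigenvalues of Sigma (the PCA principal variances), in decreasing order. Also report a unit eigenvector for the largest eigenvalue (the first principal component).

Step 1 — characteristic polynomial of 2×2 Sigma:
  det(Sigma - λI) = λ² - trace · λ + det = 0.
  trace = 18 + 7 = 25, det = 18·7 - (5)² = 101.
Step 2 — discriminant:
  Δ = trace² - 4·det = 625 - 404 = 221.
Step 3 — eigenvalues:
  λ = (trace ± √Δ)/2 = (25 ± 14.8661)/2,
  λ_1 = 19.933,  λ_2 = 5.067.

Step 4 — unit eigenvector for λ_1: solve (Sigma - λ_1 I)v = 0. First row:
  (18 - 19.933)·v_x + (5)·v_y = 0, i.e. (-1.933)·v_x + (5)·v_y = 0,
  so v ∝ (b, λ_1 - a) = (5, 1.933) = u.
  ||u|| = √((5)² + (1.933)²) = √(28.7366) ≈ 5.3607,
  v_1 = u/||u|| ≈ (0.9327, 0.3606) (||v_1|| = 1).

λ_1 = 19.933,  λ_2 = 5.067;  v_1 ≈ (0.9327, 0.3606)


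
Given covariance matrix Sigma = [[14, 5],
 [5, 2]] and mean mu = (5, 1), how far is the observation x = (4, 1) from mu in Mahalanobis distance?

Step 1 — centre the observation: (x - mu) = (-1, 0).

Step 2 — invert Sigma. det(Sigma) = 14·2 - (5)² = 3.
  Sigma^{-1} = (1/det) · [[d, -b], [-b, a]] = [[0.6667, -1.6667],
 [-1.6667, 4.6667]].

Step 3 — form the quadratic (x - mu)^T · Sigma^{-1} · (x - mu):
  Sigma^{-1} · (x - mu) = (-0.6667, 1.6667).
  (x - mu)^T · [Sigma^{-1} · (x - mu)] = (-1)·(-0.6667) + (0)·(1.6667) = 0.6667.

Step 4 — take square root: d = √(0.6667) ≈ 0.8165.

d(x, mu) = √(0.6667) ≈ 0.8165


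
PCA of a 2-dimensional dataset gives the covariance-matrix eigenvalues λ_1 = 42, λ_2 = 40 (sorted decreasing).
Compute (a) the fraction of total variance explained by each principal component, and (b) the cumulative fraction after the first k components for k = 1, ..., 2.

Step 1 — total variance = trace(Sigma) = Σ λ_i = 42 + 40 = 82.

Step 2 — fraction explained by component i = λ_i / Σ λ:
  PC1: 42/82 = 0.5122
  PC2: 40/82 = 0.4878

Step 3 — cumulative fraction after k components = (λ_1 + ... + λ_k) / Σ λ:
  k = 1: 42/82 = 0.5122
  k = 2: (42 + 40)/82 = 82/82 = 1

Summary (fraction, with percent):

explained: PC1 0.5122 (51.22%), PC2 0.4878 (48.78%);  cumulative: 0.5122, 1


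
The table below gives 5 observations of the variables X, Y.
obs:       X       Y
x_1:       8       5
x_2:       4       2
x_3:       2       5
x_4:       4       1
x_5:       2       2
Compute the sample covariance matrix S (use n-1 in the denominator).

Step 1 — column means:
  mean(X) = (8 + 4 + 2 + 4 + 2) / 5 = 20/5 = 4
  mean(Y) = (5 + 2 + 5 + 1 + 2) / 5 = 15/5 = 3

Step 2 — sample covariance S[i,j] = (1/(n-1)) · Σ_k (x_{k,i} - mean_i) · (x_{k,j} - mean_j), with n-1 = 4.
  S[X,X] = ((4)·(4) + (0)·(0) + (-2)·(-2) + (0)·(0) + (-2)·(-2)) / 4 = 24/4 = 6
  S[X,Y] = ((4)·(2) + (0)·(-1) + (-2)·(2) + (0)·(-2) + (-2)·(-1)) / 4 = 6/4 = 1.5
  S[Y,Y] = ((2)·(2) + (-1)·(-1) + (2)·(2) + (-2)·(-2) + (-1)·(-1)) / 4 = 14/4 = 3.5

S is symmetric (S[j,i] = S[i,j]). Assembling:

S = [[6, 1.5],
 [1.5, 3.5]]


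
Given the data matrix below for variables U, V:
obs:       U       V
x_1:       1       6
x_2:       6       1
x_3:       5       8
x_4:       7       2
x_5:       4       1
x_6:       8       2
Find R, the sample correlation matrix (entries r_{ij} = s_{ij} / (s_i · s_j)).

Step 1 — column means:
  mean(U) = (1 + 6 + 5 + 7 + 4 + 8) / 6 = 31/6 = 5.1667
  mean(V) = (6 + 1 + 8 + 2 + 1 + 2) / 6 = 20/6 = 3.3333

Step 2 — sample variances and covariances s[i,j] = (1/(n-1)) · Σ_k (x_{k,i} - mean_i) · (x_{k,j} - mean_j), with n-1 = 5:
  s[U,U] = ((-4.1667)·(-4.1667) + (0.8333)·(0.8333) + (-0.1667)·(-0.1667) + (1.8333)·(1.8333) + (-1.1667)·(-1.1667) + (2.8333)·(2.8333)) / 5 = 30.8333/5 = 6.1667
  s[U,V] = ((-4.1667)·(2.6667) + (0.8333)·(-2.3333) + (-0.1667)·(4.6667) + (1.8333)·(-1.3333) + (-1.1667)·(-2.3333) + (2.8333)·(-1.3333)) / 5 = -17.3333/5 = -3.4667
  s[V,V] = ((2.6667)·(2.6667) + (-2.3333)·(-2.3333) + (4.6667)·(4.6667) + (-1.3333)·(-1.3333) + (-2.3333)·(-2.3333) + (-1.3333)·(-1.3333)) / 5 = 43.3333/5 = 8.6667
  Sample standard deviations s_i = √(s[i,i]):
  s(U) = √(6.1667) = 2.4833
  s(V) = √(8.6667) = 2.9439

Step 3 — r_{ij} = s_{ij} / (s_i · s_j):
  r[U,U] = 1 (diagonal).
  r[U,V] = -3.4667 / (2.4833 · 2.9439) = -3.4667 / 7.3106 = -0.4742
  r[V,V] = 1 (diagonal).

R is symmetric with unit diagonal. Assembling:

R = [[1, -0.4742],
 [-0.4742, 1]]


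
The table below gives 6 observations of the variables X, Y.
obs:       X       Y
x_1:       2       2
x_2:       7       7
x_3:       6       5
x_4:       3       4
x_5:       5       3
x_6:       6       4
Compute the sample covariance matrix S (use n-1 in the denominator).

Step 1 — column means:
  mean(X) = (2 + 7 + 6 + 3 + 5 + 6) / 6 = 29/6 = 4.8333
  mean(Y) = (2 + 7 + 5 + 4 + 3 + 4) / 6 = 25/6 = 4.1667

Step 2 — sample covariance S[i,j] = (1/(n-1)) · Σ_k (x_{k,i} - mean_i) · (x_{k,j} - mean_j), with n-1 = 5.
  S[X,X] = ((-2.8333)·(-2.8333) + (2.1667)·(2.1667) + (1.1667)·(1.1667) + (-1.8333)·(-1.8333) + (0.1667)·(0.1667) + (1.1667)·(1.1667)) / 5 = 18.8333/5 = 3.7667
  S[X,Y] = ((-2.8333)·(-2.1667) + (2.1667)·(2.8333) + (1.1667)·(0.8333) + (-1.8333)·(-0.1667) + (0.1667)·(-1.1667) + (1.1667)·(-0.1667)) / 5 = 13.1667/5 = 2.6333
  S[Y,Y] = ((-2.1667)·(-2.1667) + (2.8333)·(2.8333) + (0.8333)·(0.8333) + (-0.1667)·(-0.1667) + (-1.1667)·(-1.1667) + (-0.1667)·(-0.1667)) / 5 = 14.8333/5 = 2.9667

S is symmetric (S[j,i] = S[i,j]). Assembling:

S = [[3.7667, 2.6333],
 [2.6333, 2.9667]]


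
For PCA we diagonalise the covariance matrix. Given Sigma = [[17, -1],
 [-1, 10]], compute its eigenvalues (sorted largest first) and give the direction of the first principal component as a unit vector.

Step 1 — characteristic polynomial of 2×2 Sigma:
  det(Sigma - λI) = λ² - trace · λ + det = 0.
  trace = 17 + 10 = 27, det = 17·10 - (-1)² = 169.
Step 2 — discriminant:
  Δ = trace² - 4·det = 729 - 676 = 53.
Step 3 — eigenvalues:
  λ = (trace ± √Δ)/2 = (27 ± 7.2801)/2,
  λ_1 = 17.1401,  λ_2 = 9.8599.

Step 4 — unit eigenvector for λ_1: solve (Sigma - λ_1 I)v = 0. First row:
  (17 - 17.1401)·v_x + (-1)·v_y = 0, i.e. (-0.1401)·v_x + (-1)·v_y = 0,
  so v ∝ (b, λ_1 - a) = (-1, 0.1401); multiply by -1 so the first entry is positive: u = (1, -0.1401).
  ||u|| = √((1)² + (-0.1401)²) = √(1.0196) ≈ 1.0098,
  v_1 = u/||u|| ≈ (0.9903, -0.1387) (||v_1|| = 1).

λ_1 = 17.1401,  λ_2 = 9.8599;  v_1 ≈ (0.9903, -0.1387)


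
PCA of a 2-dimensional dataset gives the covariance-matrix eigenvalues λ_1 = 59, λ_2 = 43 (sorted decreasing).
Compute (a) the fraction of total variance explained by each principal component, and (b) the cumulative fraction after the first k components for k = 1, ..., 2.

Step 1 — total variance = trace(Sigma) = Σ λ_i = 59 + 43 = 102.

Step 2 — fraction explained by component i = λ_i / Σ λ:
  PC1: 59/102 = 0.5784
  PC2: 43/102 = 0.4216

Step 3 — cumulative fraction after k components = (λ_1 + ... + λ_k) / Σ λ:
  k = 1: 59/102 = 0.5784
  k = 2: (59 + 43)/102 = 102/102 = 1

Summary (fraction, with percent):

explained: PC1 0.5784 (57.84%), PC2 0.4216 (42.16%);  cumulative: 0.5784, 1
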